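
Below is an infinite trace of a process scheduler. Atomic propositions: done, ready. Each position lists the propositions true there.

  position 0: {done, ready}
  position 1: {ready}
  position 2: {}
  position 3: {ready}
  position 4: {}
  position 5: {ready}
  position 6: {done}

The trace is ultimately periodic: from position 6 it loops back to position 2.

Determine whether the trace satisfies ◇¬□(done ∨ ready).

¬□(done ∨ ready) holds at position 0, which is reachable from 0, so ◇¬□(done ∨ ready) holds.

Yes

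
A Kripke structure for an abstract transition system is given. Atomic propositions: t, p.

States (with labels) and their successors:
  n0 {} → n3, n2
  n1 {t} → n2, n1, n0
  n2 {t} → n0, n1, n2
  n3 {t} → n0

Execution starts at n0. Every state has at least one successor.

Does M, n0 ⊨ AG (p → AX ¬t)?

Satisfied

States satisfying p → AX ¬t: {n0, n1, n2, n3}.
States satisfying AG (p → AX ¬t): {n0, n1, n2, n3}.
Every state reachable from n0 satisfies p → AX ¬t.
n0 ∈ Sat(AG (p → AX ¬t)).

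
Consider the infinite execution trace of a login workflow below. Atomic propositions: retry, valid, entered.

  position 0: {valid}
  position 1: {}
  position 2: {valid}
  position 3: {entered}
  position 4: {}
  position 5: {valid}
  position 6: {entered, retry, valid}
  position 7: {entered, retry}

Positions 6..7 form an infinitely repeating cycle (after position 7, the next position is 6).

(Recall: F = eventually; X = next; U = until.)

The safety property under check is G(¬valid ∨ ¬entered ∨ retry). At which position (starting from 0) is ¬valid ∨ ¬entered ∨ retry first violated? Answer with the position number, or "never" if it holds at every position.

never

¬valid ∨ ¬entered ∨ retry holds at every position 0..7, and those are all the positions the trace ever visits, so the invariant G(¬valid ∨ ¬entered ∨ retry) is never violated.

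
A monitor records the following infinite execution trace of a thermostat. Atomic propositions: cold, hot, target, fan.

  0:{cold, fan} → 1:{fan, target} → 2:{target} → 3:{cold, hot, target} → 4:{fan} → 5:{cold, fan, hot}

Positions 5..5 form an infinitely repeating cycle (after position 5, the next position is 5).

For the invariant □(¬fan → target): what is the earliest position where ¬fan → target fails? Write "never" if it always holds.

¬fan → target holds at every position 0..5, and those are all the positions the trace ever visits, so the invariant □(¬fan → target) is never violated.

never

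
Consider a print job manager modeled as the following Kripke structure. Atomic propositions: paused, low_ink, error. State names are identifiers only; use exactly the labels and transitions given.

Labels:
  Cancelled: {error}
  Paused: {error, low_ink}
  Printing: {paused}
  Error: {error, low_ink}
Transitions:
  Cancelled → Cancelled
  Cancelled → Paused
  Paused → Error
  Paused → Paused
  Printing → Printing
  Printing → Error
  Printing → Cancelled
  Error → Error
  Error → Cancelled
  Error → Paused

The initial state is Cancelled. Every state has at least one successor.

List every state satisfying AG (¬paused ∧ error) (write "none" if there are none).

{Cancelled, Paused, Error}

States satisfying ¬paused ∧ error: {Cancelled, Paused, Error}.
States satisfying AG (¬paused ∧ error): {Cancelled, Paused, Error}.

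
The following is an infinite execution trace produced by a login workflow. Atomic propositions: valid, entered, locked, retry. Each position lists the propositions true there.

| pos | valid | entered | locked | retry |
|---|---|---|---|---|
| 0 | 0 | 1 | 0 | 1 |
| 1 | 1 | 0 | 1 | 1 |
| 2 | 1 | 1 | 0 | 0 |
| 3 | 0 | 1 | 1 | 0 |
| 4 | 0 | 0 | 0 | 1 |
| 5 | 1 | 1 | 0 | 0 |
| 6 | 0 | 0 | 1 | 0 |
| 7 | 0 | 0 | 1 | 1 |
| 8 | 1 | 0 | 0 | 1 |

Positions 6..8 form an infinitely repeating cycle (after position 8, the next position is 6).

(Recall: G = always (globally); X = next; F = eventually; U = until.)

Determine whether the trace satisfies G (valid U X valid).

No

valid U X valid must hold at every position from 0 onward. It fails at position 2, so G (valid U X valid) is false.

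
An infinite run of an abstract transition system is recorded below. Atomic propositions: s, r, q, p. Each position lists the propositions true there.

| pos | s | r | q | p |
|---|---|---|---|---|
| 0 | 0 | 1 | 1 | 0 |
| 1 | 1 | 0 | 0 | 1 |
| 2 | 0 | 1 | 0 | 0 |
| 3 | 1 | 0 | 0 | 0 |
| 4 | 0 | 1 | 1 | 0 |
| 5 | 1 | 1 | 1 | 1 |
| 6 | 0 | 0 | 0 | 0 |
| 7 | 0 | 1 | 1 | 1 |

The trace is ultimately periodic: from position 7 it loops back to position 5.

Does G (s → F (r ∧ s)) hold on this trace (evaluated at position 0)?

Holds

s → F (r ∧ s) holds at every position 0..7, and those are all positions ever visited, so G (s → F (r ∧ s)) holds.
Positions where s holds: 1, 3, 5.
Check F (r ∧ s) at each: 1→ok, 3→ok, 5→ok.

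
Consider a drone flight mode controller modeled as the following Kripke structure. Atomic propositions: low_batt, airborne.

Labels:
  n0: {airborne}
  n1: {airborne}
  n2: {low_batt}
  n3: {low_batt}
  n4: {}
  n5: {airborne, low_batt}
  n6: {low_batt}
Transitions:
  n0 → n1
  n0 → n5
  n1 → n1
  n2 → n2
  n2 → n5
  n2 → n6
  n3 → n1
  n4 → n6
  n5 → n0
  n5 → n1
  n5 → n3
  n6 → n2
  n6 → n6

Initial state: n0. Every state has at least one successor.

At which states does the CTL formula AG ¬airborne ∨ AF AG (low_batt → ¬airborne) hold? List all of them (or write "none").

States satisfying ¬airborne: {n2, n3, n4, n6}.
States satisfying AG ¬airborne: ∅.
States satisfying AG (low_batt → ¬airborne): {n1, n3}.
States satisfying AF AG (low_batt → ¬airborne): {n1, n3}.
States satisfying AG ¬airborne ∨ AF AG (low_batt → ¬airborne): {n1, n3}.

{n1, n3}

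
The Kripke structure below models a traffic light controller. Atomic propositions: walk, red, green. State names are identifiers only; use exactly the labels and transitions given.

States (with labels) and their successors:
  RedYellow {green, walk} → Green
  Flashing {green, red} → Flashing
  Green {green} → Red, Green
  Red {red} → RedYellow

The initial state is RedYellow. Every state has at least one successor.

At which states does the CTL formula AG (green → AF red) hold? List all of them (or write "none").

{Flashing}

States satisfying green → AF red: {Flashing, Red}.
States satisfying AG (green → AF red): {Flashing}.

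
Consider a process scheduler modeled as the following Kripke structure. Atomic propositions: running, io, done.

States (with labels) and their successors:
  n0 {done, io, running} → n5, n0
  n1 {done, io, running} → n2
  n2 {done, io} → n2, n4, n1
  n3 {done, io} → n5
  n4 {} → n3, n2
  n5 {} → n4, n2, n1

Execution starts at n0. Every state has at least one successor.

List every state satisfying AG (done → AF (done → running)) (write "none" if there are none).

none

States satisfying done → AF (done → running): {n0, n1, n3, n4, n5}.
States satisfying AG (done → AF (done → running)): ∅.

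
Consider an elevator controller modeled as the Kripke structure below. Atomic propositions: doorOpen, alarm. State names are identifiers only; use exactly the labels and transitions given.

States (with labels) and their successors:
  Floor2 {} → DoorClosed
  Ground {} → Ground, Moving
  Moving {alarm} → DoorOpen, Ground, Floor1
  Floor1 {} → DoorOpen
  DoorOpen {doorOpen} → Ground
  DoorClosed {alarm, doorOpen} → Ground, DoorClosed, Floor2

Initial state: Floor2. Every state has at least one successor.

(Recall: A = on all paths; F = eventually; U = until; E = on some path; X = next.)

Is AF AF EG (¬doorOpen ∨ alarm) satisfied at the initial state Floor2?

Holds

States satisfying AF EG (¬doorOpen ∨ alarm): {Floor2, Ground, Moving, Floor1, DoorOpen, DoorClosed}.
States satisfying AF AF EG (¬doorOpen ∨ alarm): {Floor2, Ground, Moving, Floor1, DoorOpen, DoorClosed}.
Floor2 ∈ Sat(AF AF EG (¬doorOpen ∨ alarm)).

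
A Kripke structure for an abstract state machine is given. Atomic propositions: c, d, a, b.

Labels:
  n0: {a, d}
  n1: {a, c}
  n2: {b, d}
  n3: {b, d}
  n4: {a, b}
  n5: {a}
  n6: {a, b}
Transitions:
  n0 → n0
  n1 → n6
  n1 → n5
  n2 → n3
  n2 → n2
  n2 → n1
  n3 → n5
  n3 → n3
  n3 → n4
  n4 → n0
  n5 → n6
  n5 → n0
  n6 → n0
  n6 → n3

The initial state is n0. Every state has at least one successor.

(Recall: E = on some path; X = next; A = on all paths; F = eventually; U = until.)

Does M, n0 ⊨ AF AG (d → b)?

Violated

States satisfying AG (d → b): ∅.
States satisfying AF AG (d → b): ∅.
There is a path from n0 along which AG (d → b) never holds.
n0 ∉ Sat(AF AG (d → b)).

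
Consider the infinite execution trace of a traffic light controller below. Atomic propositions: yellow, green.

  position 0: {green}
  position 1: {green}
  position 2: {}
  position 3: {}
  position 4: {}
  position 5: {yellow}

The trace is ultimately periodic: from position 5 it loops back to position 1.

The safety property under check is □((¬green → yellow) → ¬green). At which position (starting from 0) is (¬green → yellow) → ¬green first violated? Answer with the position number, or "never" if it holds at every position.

0

At position 0 the labels are {green}, so (¬green → yellow) → ¬green is false there. This is the first violation.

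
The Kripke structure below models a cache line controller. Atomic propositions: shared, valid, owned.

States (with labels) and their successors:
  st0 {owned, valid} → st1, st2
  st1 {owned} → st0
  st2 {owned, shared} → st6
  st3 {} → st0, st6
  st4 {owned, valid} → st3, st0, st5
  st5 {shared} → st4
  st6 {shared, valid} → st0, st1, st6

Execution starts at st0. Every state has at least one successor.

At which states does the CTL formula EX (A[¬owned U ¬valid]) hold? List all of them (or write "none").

{st0, st4, st6}

States satisfying A[¬owned U ¬valid]: {st1, st2, st3, st5}.
States satisfying EX (A[¬owned U ¬valid]): {st0, st4, st6}.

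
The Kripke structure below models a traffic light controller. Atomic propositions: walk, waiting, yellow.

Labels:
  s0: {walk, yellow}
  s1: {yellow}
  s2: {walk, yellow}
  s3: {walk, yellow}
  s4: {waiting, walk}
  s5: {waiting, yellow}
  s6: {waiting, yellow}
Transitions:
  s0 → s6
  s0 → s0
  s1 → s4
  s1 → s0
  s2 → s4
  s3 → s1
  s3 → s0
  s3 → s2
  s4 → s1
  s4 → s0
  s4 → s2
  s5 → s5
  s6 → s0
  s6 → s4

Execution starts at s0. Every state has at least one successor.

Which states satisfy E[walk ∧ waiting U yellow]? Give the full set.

{s0, s1, s2, s3, s4, s5, s6}

States satisfying walk ∧ waiting: {s4}.
States satisfying yellow: {s0, s1, s2, s3, s5, s6}.
States satisfying E[walk ∧ waiting U yellow]: {s0, s1, s2, s3, s4, s5, s6}.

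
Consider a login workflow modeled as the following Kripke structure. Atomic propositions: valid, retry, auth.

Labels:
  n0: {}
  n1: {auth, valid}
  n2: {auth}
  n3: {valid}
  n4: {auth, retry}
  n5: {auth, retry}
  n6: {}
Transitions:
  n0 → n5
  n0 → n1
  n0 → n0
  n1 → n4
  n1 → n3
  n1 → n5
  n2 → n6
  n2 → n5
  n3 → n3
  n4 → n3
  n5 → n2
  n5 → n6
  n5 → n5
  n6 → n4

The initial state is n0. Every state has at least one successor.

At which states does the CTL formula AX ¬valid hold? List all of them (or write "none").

{n2, n5, n6}

States satisfying ¬valid: {n0, n2, n4, n5, n6}.
States satisfying AX ¬valid: {n2, n5, n6}.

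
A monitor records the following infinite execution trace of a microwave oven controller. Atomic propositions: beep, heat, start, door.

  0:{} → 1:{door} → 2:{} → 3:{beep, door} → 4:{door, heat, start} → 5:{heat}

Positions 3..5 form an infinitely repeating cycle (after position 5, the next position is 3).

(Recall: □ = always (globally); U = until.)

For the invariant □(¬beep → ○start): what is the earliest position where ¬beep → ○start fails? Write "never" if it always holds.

0

At position 0 the labels are {} and the next position 1 has {door}, so ¬beep → ○start is false there. This is the first violation.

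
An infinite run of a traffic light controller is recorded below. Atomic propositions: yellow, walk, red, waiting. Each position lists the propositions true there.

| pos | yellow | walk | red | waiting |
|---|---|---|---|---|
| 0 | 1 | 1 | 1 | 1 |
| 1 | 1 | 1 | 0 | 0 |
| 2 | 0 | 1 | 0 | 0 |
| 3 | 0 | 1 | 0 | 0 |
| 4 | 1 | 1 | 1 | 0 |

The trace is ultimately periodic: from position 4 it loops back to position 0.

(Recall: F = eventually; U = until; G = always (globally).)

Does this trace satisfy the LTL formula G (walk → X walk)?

walk → X walk holds at every position 0..4, and those are all positions ever visited, so G (walk → X walk) holds.
Positions where walk holds: 0, 1, 2, 3, 4.
Check X walk at each: 0→ok, 1→ok, 2→ok, 3→ok, 4→ok.

Satisfied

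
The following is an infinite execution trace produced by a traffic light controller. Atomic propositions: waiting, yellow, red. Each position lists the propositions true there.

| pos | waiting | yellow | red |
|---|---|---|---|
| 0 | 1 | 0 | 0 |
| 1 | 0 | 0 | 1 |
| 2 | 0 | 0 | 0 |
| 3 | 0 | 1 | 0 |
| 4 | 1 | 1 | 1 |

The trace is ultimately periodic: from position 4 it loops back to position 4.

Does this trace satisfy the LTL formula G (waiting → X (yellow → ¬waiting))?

Does not hold

waiting → X (yellow → ¬waiting) must hold at every position from 0 onward. It fails at position 4, so G (waiting → X (yellow → ¬waiting)) is false.
Positions where waiting holds: 0, 4.
Check X (yellow → ¬waiting) at each: 0→ok, 4→fails.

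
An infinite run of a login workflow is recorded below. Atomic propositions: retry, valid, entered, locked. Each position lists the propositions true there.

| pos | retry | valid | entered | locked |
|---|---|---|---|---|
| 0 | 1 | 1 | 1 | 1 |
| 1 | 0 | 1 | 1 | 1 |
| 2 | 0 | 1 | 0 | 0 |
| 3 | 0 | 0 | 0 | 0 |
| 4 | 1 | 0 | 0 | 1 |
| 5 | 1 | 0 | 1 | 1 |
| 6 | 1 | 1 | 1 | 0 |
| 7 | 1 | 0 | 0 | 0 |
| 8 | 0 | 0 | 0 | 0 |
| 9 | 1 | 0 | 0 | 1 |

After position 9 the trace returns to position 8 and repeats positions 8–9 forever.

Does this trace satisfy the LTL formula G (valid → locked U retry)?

Does not hold

valid → locked U retry must hold at every position from 0 onward. It fails at position 1, so G (valid → locked U retry) is false.
Positions where valid holds: 0, 1, 2, 6.
Check locked U retry at each: 0→ok, 1→fails, 2→fails, 6→ok.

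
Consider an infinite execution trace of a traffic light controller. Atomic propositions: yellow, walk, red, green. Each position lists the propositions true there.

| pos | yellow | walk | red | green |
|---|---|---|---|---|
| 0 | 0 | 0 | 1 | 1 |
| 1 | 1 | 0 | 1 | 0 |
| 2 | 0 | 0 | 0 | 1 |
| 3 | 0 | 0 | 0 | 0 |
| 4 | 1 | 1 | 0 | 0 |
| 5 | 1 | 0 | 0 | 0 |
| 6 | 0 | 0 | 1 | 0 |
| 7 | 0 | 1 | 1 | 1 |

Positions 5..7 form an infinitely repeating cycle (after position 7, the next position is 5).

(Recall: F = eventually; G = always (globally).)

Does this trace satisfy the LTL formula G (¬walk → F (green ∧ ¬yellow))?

Holds

¬walk → F (green ∧ ¬yellow) holds at every position 0..7, and those are all positions ever visited, so G (¬walk → F (green ∧ ¬yellow)) holds.
Positions where ¬walk holds: 0, 1, 2, 3, 5, 6.
Check F (green ∧ ¬yellow) at each: 0→ok, 1→ok, 2→ok, 3→ok, 5→ok, 6→ok.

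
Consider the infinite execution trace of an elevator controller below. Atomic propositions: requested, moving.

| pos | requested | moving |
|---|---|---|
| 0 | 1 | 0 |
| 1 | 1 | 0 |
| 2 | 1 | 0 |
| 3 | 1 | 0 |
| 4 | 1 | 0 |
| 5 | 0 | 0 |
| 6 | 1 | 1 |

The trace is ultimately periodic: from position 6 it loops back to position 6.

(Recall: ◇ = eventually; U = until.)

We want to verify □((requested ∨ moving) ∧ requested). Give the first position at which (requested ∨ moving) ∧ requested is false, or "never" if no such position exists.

Check (requested ∨ moving) ∧ requested at each position in order: 0 ✓, 1 ✓, 2 ✓, 3 ✓, 4 ✓.
At position 5 the labels are {}, so (requested ∨ moving) ∧ requested is false there. This is the first violation.

5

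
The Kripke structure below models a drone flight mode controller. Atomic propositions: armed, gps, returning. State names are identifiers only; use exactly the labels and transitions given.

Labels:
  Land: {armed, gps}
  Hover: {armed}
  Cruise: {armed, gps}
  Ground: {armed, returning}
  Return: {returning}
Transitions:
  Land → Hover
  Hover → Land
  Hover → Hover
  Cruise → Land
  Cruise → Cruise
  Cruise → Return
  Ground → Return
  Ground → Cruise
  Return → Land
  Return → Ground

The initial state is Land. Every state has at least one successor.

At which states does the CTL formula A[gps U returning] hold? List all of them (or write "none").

States satisfying gps: {Land, Cruise}.
States satisfying returning: {Ground, Return}.
States satisfying A[gps U returning]: {Ground, Return}.

{Ground, Return}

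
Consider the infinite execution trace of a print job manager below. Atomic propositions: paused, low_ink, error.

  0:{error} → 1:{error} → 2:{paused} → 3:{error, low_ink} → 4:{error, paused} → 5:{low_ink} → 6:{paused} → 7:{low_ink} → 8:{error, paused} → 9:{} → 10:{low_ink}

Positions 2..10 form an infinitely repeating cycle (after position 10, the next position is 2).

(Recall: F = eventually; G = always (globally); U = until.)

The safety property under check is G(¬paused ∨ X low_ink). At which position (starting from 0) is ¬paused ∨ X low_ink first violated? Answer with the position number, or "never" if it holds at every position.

8

Check ¬paused ∨ X low_ink at each position in order: 0 ✓, 1 ✓, 2 ✓, 3 ✓, 4 ✓, 5 ✓, 6 ✓, 7 ✓.
At position 8 the labels are {error, paused} and the next position 9 has {}, so ¬paused ∨ X low_ink is false there. This is the first violation.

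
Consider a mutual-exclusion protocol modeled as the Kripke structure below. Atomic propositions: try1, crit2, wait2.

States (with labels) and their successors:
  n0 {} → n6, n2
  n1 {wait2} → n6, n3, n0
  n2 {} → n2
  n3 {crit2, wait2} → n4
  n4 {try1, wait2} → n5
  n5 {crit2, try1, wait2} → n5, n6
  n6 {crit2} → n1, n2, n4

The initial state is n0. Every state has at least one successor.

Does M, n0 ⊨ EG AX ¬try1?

States satisfying AX ¬try1: {n0, n1, n2}.
States satisfying EG AX ¬try1: {n0, n1, n2}.
n0 ∈ Sat(EG AX ¬try1).

Yes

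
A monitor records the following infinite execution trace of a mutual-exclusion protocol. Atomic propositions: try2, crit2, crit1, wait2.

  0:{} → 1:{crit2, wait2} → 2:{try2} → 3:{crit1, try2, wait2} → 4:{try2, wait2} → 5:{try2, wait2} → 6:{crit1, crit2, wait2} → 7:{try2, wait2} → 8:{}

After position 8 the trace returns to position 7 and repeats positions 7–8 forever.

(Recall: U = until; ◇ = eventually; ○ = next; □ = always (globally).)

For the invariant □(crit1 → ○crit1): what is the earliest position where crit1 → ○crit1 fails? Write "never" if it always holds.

3

Check crit1 → ○crit1 at each position in order: 0 ✓, 1 ✓, 2 ✓.
At position 3 the labels are {crit1, try2, wait2} and the next position 4 has {try2, wait2}, so crit1 → ○crit1 is false there. This is the first violation.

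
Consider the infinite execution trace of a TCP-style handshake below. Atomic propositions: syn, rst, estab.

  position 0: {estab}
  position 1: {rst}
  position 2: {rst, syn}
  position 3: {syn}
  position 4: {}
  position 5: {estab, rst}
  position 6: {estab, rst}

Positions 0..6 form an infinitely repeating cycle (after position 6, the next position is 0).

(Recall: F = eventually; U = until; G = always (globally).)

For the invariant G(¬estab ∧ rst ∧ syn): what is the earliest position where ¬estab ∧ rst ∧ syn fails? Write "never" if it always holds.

0

At position 0 the labels are {estab}, so ¬estab ∧ rst ∧ syn is false there. This is the first violation.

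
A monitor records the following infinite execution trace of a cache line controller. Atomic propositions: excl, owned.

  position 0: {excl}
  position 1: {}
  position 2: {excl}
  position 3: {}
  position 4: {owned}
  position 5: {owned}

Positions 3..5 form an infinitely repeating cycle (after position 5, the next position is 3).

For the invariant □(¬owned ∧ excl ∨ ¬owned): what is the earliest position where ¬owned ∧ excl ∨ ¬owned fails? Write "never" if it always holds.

Check ¬owned ∧ excl ∨ ¬owned at each position in order: 0 ✓, 1 ✓, 2 ✓, 3 ✓.
At position 4 the labels are {owned}, so ¬owned ∧ excl ∨ ¬owned is false there. This is the first violation.

4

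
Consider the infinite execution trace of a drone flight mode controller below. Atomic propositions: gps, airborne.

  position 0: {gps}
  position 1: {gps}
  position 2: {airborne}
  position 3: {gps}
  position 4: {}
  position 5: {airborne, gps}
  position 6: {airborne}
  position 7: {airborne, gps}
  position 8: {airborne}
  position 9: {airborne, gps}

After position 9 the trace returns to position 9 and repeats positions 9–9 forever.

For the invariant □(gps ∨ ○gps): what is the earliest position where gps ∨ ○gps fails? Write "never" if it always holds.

never

gps ∨ ○gps holds at every position 0..9, and those are all the positions the trace ever visits, so the invariant □(gps ∨ ○gps) is never violated.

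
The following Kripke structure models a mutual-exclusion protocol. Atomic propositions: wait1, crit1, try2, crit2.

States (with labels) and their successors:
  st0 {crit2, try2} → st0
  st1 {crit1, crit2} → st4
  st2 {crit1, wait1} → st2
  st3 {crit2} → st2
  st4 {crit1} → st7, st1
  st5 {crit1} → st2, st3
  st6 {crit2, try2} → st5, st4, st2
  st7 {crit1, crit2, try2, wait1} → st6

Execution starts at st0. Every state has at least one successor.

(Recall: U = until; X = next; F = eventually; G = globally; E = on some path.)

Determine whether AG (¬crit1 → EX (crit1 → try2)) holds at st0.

States satisfying ¬crit1 → EX (crit1 → try2): {st0, st1, st2, st4, st5, st7}.
States satisfying AG (¬crit1 → EX (crit1 → try2)): {st0, st2}.
Every state reachable from st0 satisfies ¬crit1 → EX (crit1 → try2).
st0 ∈ Sat(AG (¬crit1 → EX (crit1 → try2))).

Yes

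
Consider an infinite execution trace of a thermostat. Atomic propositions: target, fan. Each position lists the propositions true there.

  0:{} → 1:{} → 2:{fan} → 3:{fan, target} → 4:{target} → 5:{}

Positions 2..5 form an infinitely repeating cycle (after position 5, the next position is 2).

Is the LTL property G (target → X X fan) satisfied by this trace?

Violated

target → X X fan must hold at every position from 0 onward. It fails at position 3, so G (target → X X fan) is false.
Positions where target holds: 3, 4.
Check X X fan at each: 3→fails, 4→ok.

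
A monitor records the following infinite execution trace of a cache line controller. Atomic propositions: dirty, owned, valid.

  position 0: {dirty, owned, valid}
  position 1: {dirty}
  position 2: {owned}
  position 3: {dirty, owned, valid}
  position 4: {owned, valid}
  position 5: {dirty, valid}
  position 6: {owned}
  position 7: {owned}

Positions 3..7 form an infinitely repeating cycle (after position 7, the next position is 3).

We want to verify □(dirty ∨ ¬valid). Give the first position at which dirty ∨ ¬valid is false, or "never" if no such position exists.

Check dirty ∨ ¬valid at each position in order: 0 ✓, 1 ✓, 2 ✓, 3 ✓.
At position 4 the labels are {owned, valid}, so dirty ∨ ¬valid is false there. This is the first violation.

4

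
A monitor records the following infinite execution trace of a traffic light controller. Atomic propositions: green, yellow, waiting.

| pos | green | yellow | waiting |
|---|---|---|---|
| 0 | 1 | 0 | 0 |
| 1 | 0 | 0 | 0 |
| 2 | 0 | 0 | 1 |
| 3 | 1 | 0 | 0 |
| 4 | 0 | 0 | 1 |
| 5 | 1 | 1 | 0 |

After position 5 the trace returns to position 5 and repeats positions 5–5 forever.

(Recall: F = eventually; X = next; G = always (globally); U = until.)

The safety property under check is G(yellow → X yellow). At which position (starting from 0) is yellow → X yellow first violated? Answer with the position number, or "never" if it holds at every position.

never

yellow → X yellow holds at every position 0..5, and those are all the positions the trace ever visits, so the invariant G(yellow → X yellow) is never violated.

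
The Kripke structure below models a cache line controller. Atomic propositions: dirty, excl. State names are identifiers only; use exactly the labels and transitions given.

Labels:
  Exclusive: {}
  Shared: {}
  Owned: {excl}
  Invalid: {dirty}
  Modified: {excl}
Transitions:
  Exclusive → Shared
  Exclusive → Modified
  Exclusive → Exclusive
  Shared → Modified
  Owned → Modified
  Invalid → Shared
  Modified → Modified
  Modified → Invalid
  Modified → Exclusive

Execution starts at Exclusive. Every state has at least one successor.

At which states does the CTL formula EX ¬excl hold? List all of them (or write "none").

States satisfying ¬excl: {Exclusive, Shared, Invalid}.
States satisfying EX ¬excl: {Exclusive, Invalid, Modified}.

{Exclusive, Invalid, Modified}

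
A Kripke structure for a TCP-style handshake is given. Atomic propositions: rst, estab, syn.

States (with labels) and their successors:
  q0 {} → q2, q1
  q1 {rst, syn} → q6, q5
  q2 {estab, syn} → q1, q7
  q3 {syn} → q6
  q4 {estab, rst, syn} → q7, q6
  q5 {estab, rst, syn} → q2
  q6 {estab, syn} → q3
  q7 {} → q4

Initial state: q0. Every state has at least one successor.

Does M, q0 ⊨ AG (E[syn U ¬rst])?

States satisfying E[syn U ¬rst]: {q0, q1, q2, q3, q4, q5, q6, q7}.
States satisfying AG (E[syn U ¬rst]): {q0, q1, q2, q3, q4, q5, q6, q7}.
Every state reachable from q0 satisfies E[syn U ¬rst].
q0 ∈ Sat(AG (E[syn U ¬rst])).

Holds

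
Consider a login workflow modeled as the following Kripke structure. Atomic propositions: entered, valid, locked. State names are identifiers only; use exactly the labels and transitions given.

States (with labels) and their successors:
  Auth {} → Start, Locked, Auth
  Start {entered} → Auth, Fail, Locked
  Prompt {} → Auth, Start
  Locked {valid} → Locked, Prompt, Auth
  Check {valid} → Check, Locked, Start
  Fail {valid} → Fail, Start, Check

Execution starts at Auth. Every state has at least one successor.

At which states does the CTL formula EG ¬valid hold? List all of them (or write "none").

{Auth, Start, Prompt}

States satisfying ¬valid: {Auth, Start, Prompt}.
States satisfying EG ¬valid: {Auth, Start, Prompt}.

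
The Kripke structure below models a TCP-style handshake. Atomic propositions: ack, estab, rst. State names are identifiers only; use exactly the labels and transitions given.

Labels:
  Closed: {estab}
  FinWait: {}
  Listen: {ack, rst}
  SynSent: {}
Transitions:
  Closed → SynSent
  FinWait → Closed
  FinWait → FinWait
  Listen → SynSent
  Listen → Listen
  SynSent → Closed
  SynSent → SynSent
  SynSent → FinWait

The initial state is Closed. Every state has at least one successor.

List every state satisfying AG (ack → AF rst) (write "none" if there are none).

{Closed, FinWait, Listen, SynSent}

States satisfying ack → AF rst: {Closed, FinWait, Listen, SynSent}.
States satisfying AG (ack → AF rst): {Closed, FinWait, Listen, SynSent}.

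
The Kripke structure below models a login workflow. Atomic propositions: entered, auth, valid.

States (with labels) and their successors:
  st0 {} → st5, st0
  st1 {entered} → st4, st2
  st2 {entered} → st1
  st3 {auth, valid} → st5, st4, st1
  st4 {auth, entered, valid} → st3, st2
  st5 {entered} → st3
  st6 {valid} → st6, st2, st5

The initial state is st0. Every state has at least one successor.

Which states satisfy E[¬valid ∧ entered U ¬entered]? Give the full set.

States satisfying ¬valid ∧ entered: {st1, st2, st5}.
States satisfying ¬entered: {st0, st3, st6}.
States satisfying E[¬valid ∧ entered U ¬entered]: {st0, st3, st5, st6}.

{st0, st3, st5, st6}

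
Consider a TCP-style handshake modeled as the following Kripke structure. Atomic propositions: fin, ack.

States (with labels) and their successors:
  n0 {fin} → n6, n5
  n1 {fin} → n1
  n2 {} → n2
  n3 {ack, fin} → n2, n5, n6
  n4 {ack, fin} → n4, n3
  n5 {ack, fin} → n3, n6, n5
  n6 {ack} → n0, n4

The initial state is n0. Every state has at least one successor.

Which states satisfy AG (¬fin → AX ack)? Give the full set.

States satisfying ¬fin → AX ack: {n0, n1, n3, n4, n5}.
States satisfying AG (¬fin → AX ack): {n1}.

{n1}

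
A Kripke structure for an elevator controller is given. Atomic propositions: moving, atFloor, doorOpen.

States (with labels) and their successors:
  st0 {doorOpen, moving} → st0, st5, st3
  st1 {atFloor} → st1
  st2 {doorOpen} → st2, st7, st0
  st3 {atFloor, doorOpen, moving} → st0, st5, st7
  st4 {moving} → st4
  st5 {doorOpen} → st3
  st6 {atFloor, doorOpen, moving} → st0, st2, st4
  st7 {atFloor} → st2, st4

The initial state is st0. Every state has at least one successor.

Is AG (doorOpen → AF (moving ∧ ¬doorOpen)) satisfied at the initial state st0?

Violated

States satisfying doorOpen → AF (moving ∧ ¬doorOpen): {st1, st4, st7}.
States satisfying AG (doorOpen → AF (moving ∧ ¬doorOpen)): {st1, st4}.
st0 is reachable from st0 and violates doorOpen → AF (moving ∧ ¬doorOpen), so AG fails at st0.
st0 ∉ Sat(AG (doorOpen → AF (moving ∧ ¬doorOpen))).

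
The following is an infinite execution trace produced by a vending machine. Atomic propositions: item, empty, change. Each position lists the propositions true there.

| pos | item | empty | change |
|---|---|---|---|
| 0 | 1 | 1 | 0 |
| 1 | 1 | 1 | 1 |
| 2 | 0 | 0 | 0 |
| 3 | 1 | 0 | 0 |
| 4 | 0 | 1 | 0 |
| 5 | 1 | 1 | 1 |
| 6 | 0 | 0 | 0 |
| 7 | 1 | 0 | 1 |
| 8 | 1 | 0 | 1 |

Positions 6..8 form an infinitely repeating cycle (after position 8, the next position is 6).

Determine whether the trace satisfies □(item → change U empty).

item → change U empty must hold at every position from 0 onward. It fails at position 3, so □(item → change U empty) is false.
Positions where item holds: 0, 1, 3, 5, 7, 8.
Check change U empty at each: 0→ok, 1→ok, 3→fails, 5→ok, 7→fails, 8→fails.

Does not hold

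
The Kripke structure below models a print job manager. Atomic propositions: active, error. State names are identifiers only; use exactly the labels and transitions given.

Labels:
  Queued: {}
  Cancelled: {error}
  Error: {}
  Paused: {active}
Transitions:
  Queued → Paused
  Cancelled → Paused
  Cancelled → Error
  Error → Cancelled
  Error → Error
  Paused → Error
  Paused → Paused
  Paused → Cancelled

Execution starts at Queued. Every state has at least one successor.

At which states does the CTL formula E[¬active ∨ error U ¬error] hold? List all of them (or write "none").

States satisfying ¬active ∨ error: {Queued, Cancelled, Error}.
States satisfying ¬error: {Queued, Error, Paused}.
States satisfying E[¬active ∨ error U ¬error]: {Queued, Cancelled, Error, Paused}.

{Queued, Cancelled, Error, Paused}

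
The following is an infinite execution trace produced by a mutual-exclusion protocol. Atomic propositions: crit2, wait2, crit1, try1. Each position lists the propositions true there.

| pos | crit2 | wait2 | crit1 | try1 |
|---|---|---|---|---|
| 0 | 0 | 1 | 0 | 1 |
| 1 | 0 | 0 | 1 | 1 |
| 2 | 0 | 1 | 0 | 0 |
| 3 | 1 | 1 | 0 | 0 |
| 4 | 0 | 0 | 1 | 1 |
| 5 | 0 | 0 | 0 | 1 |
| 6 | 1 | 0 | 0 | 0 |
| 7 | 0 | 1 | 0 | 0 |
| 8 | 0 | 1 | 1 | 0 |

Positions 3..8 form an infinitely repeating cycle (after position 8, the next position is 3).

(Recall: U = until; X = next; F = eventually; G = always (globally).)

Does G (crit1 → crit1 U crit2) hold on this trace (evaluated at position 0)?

No

crit1 → crit1 U crit2 must hold at every position from 0 onward. It fails at position 1, so G (crit1 → crit1 U crit2) is false.
Positions where crit1 holds: 1, 4, 8.
Check crit1 U crit2 at each: 1→fails, 4→fails, 8→ok.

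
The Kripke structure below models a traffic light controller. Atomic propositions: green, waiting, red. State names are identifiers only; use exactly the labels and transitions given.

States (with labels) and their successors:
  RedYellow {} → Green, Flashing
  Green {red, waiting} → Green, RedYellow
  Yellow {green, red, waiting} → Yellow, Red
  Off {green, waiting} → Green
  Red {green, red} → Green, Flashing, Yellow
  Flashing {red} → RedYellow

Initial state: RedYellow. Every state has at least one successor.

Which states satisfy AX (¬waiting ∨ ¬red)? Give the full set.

{Flashing}

States satisfying ¬waiting ∨ ¬red: {RedYellow, Off, Red, Flashing}.
States satisfying AX (¬waiting ∨ ¬red): {Flashing}.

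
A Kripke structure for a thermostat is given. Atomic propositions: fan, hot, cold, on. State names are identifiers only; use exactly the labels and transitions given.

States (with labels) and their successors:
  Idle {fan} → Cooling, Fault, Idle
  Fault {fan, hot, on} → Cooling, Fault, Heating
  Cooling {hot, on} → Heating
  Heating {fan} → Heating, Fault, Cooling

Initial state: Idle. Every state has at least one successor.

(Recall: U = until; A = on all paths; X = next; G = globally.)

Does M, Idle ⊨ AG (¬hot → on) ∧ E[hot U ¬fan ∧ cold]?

No

States satisfying ¬hot → on: {Fault, Cooling}.
States satisfying AG (¬hot → on): ∅.
States satisfying hot: {Fault, Cooling}.
States satisfying ¬fan ∧ cold: ∅.
States satisfying E[hot U ¬fan ∧ cold]: ∅.
States satisfying AG (¬hot → on) ∧ E[hot U ¬fan ∧ cold]: ∅.
Idle ∉ Sat(AG (¬hot → on) ∧ E[hot U ¬fan ∧ cold]).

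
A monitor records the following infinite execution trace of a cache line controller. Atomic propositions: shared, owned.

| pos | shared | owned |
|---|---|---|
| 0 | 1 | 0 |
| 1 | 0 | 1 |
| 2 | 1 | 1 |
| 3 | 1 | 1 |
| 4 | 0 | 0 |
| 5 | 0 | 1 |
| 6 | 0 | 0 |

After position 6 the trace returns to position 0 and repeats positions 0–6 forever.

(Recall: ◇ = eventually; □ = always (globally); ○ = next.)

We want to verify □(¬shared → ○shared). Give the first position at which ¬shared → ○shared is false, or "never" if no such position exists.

Check ¬shared → ○shared at each position in order: 0 ✓, 1 ✓, 2 ✓, 3 ✓.
At position 4 the labels are {} and the next position 5 has {owned}, so ¬shared → ○shared is false there. This is the first violation.

4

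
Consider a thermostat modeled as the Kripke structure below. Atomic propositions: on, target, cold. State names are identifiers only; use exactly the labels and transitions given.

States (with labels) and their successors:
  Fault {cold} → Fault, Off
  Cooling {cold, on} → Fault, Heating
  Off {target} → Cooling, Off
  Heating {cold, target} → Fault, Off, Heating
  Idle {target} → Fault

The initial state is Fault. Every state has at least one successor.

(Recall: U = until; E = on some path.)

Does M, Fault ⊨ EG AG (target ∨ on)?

States satisfying AG (target ∨ on): ∅.
States satisfying EG AG (target ∨ on): ∅.
No suitable path/successor from Fault witnesses the formula.
Fault ∉ Sat(EG AG (target ∨ on)).

No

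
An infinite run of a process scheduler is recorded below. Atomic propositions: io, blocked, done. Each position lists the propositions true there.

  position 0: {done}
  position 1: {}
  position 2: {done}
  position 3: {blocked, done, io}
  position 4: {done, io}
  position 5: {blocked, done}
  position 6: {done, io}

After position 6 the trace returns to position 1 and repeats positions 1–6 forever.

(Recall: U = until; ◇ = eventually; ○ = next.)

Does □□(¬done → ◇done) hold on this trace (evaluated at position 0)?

Satisfied

□(¬done → ◇done) holds at every position 0..6, and those are all positions ever visited, so □□(¬done → ◇done) holds.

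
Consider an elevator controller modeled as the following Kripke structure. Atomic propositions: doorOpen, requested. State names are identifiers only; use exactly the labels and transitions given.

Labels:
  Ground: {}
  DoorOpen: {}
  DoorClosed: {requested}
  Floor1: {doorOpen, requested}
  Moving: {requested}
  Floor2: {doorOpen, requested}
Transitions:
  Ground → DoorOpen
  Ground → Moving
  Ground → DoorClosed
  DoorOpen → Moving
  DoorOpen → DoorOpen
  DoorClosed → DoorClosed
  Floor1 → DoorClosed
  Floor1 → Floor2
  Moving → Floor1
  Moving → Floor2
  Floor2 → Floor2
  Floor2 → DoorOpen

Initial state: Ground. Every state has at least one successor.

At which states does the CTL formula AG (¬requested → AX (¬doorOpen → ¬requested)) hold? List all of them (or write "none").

States satisfying ¬requested → AX (¬doorOpen → ¬requested): {DoorClosed, Floor1, Moving, Floor2}.
States satisfying AG (¬requested → AX (¬doorOpen → ¬requested)): {DoorClosed}.

{DoorClosed}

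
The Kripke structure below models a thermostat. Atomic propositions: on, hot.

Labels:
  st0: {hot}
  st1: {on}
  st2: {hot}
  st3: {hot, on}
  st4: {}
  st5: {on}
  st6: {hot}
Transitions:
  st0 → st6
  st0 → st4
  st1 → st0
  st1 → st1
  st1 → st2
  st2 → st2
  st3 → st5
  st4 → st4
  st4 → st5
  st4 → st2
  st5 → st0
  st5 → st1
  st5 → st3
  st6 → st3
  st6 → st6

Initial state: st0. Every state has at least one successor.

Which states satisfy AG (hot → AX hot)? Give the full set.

States satisfying hot → AX hot: {st1, st2, st4, st5, st6}.
States satisfying AG (hot → AX hot): {st2}.

{st2}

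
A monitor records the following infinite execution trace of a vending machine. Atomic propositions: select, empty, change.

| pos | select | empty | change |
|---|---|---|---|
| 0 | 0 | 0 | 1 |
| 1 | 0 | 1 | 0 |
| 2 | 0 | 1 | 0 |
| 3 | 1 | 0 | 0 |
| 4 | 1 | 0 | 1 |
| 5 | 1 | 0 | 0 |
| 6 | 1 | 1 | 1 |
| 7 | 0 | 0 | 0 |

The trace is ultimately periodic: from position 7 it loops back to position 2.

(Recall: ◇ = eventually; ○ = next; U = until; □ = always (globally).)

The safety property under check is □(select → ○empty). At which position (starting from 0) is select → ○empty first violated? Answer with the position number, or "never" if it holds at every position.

3

Check select → ○empty at each position in order: 0 ✓, 1 ✓, 2 ✓.
At position 3 the labels are {select} and the next position 4 has {change, select}, so select → ○empty is false there. This is the first violation.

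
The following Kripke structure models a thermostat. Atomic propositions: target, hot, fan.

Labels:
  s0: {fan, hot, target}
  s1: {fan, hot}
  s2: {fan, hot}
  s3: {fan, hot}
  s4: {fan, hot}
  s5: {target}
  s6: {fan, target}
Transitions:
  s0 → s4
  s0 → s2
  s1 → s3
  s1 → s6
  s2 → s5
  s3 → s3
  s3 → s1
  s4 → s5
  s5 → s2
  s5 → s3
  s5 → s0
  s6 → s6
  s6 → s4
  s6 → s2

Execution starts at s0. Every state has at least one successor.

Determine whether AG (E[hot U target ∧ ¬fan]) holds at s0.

States satisfying E[hot U target ∧ ¬fan]: {s0, s2, s4, s5}.
States satisfying AG (E[hot U target ∧ ¬fan]): ∅.
s1 is reachable from s0 and violates E[hot U target ∧ ¬fan], so AG fails at s0.
s0 ∉ Sat(AG (E[hot U target ∧ ¬fan])).

Violated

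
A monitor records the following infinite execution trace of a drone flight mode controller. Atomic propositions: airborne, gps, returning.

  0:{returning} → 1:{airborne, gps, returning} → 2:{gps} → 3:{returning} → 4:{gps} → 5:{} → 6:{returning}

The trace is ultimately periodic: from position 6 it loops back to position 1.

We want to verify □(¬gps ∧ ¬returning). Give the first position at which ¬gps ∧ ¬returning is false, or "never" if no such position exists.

At position 0 the labels are {returning}, so ¬gps ∧ ¬returning is false there. This is the first violation.

0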